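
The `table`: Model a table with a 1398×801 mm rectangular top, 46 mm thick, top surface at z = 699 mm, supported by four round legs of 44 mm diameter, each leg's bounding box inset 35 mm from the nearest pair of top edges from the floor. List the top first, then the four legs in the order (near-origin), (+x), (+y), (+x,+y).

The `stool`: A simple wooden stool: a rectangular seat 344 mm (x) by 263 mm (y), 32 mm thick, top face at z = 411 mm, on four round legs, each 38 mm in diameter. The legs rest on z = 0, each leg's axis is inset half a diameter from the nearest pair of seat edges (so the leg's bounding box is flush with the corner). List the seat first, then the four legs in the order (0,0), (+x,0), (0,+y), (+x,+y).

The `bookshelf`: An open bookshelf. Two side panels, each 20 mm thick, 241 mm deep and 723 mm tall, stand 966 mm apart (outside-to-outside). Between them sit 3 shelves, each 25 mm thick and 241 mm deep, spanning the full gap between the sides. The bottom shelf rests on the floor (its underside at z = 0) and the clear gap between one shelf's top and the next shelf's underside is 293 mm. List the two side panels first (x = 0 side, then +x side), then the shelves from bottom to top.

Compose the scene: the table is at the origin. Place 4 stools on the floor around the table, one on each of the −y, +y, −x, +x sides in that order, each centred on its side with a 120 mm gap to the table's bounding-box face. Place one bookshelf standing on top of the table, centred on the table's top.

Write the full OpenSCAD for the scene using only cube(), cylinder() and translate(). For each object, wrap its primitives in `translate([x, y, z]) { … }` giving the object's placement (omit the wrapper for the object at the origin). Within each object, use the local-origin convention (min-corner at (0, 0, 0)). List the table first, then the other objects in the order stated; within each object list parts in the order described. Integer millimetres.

translate([0, 0, 653]) cube([1398, 801, 46]);
translate([57, 57, 0]) cylinder(h = 653, r = 22);
translate([1341, 57, 0]) cylinder(h = 653, r = 22);
translate([57, 744, 0]) cylinder(h = 653, r = 22);
translate([1341, 744, 0]) cylinder(h = 653, r = 22);
translate([527, -383, 0]) {
  translate([0, 0, 379]) cube([344, 263, 32]);
  translate([19, 19, 0]) cylinder(h = 379, r = 19);
  translate([325, 19, 0]) cylinder(h = 379, r = 19);
  translate([19, 244, 0]) cylinder(h = 379, r = 19);
  translate([325, 244, 0]) cylinder(h = 379, r = 19);
}
translate([527, 921, 0]) {
  translate([0, 0, 379]) cube([344, 263, 32]);
  translate([19, 19, 0]) cylinder(h = 379, r = 19);
  translate([325, 19, 0]) cylinder(h = 379, r = 19);
  translate([19, 244, 0]) cylinder(h = 379, r = 19);
  translate([325, 244, 0]) cylinder(h = 379, r = 19);
}
translate([-464, 269, 0]) {
  translate([0, 0, 379]) cube([344, 263, 32]);
  translate([19, 19, 0]) cylinder(h = 379, r = 19);
  translate([325, 19, 0]) cylinder(h = 379, r = 19);
  translate([19, 244, 0]) cylinder(h = 379, r = 19);
  translate([325, 244, 0]) cylinder(h = 379, r = 19);
}
translate([1518, 269, 0]) {
  translate([0, 0, 379]) cube([344, 263, 32]);
  translate([19, 19, 0]) cylinder(h = 379, r = 19);
  translate([325, 19, 0]) cylinder(h = 379, r = 19);
  translate([19, 244, 0]) cylinder(h = 379, r = 19);
  translate([325, 244, 0]) cylinder(h = 379, r = 19);
}
translate([216, 280, 699]) {
  cube([20, 241, 723]);
  translate([946, 0, 0]) cube([20, 241, 723]);
  translate([20, 0, 0]) cube([926, 241, 25]);
  translate([20, 0, 318]) cube([926, 241, 25]);
  translate([20, 0, 636]) cube([926, 241, 25]);
}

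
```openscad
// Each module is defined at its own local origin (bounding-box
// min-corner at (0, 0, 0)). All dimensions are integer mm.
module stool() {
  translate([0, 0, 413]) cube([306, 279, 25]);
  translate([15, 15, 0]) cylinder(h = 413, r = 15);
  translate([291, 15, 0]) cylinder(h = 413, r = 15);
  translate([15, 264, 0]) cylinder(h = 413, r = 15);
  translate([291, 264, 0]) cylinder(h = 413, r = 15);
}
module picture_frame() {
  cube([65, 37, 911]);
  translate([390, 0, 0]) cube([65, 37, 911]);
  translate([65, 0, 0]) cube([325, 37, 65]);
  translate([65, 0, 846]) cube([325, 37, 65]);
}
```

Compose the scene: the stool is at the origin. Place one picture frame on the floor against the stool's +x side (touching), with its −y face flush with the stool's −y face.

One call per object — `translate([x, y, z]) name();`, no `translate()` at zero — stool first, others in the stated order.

stool();
translate([306, 0, 0]) picture_frame();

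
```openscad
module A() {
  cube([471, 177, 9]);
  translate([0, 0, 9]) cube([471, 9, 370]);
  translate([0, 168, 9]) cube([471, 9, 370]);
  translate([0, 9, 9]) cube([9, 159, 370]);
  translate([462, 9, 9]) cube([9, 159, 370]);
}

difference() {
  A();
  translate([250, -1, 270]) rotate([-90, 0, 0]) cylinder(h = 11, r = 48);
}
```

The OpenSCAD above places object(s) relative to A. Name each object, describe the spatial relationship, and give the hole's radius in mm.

A is an open box. The open box has a circular hole through its front wall. The hole's radius is 48 mm.

The subtracted cylinder has r = 48 mm.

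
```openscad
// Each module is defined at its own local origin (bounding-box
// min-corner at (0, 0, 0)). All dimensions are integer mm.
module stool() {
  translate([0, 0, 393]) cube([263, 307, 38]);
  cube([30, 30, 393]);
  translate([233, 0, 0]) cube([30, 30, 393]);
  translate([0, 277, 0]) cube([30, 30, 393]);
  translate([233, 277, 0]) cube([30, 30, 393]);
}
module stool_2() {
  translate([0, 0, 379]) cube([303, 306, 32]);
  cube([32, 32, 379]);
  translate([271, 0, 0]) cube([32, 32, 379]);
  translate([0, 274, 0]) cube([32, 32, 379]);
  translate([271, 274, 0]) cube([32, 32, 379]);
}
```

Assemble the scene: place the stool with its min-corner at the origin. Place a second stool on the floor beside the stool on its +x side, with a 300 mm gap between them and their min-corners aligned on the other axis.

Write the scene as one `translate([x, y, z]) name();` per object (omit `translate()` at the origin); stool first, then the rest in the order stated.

stool();
translate([563, 0, 0]) stool_2();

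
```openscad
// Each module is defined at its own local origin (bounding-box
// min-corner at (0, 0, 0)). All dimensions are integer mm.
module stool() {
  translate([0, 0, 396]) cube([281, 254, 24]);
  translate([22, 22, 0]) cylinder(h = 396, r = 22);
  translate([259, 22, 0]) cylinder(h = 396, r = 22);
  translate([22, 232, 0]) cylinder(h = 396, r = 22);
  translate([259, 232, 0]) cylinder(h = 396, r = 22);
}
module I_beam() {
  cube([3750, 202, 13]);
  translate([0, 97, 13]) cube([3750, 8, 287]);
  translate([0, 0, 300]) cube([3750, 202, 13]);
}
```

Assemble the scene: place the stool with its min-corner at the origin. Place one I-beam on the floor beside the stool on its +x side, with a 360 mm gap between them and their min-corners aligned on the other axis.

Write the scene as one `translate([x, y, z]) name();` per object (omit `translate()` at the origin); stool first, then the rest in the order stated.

stool();
translate([641, 0, 0]) I_beam();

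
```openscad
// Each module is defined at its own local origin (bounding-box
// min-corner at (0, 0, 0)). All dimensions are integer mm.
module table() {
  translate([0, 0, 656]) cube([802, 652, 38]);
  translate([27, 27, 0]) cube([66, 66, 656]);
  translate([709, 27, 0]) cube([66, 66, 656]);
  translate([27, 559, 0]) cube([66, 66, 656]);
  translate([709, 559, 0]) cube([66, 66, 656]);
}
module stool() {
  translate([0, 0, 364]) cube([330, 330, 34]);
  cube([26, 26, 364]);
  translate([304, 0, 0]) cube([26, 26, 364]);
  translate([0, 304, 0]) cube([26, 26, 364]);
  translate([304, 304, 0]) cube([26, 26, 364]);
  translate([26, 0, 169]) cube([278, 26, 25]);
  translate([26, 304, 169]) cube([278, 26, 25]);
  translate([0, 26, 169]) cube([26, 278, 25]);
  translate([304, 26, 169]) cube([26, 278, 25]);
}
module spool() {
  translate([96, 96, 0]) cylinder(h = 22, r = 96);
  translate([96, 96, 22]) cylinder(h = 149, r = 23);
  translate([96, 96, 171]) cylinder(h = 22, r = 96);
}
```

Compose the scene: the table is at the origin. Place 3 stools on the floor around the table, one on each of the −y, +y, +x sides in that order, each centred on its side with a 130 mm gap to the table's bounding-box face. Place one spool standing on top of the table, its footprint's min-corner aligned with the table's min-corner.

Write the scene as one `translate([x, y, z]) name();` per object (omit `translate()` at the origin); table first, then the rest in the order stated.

table();
translate([236, -460, 0]) stool();
translate([236, 782, 0]) stool();
translate([932, 161, 0]) stool();
translate([0, 0, 694]) spool();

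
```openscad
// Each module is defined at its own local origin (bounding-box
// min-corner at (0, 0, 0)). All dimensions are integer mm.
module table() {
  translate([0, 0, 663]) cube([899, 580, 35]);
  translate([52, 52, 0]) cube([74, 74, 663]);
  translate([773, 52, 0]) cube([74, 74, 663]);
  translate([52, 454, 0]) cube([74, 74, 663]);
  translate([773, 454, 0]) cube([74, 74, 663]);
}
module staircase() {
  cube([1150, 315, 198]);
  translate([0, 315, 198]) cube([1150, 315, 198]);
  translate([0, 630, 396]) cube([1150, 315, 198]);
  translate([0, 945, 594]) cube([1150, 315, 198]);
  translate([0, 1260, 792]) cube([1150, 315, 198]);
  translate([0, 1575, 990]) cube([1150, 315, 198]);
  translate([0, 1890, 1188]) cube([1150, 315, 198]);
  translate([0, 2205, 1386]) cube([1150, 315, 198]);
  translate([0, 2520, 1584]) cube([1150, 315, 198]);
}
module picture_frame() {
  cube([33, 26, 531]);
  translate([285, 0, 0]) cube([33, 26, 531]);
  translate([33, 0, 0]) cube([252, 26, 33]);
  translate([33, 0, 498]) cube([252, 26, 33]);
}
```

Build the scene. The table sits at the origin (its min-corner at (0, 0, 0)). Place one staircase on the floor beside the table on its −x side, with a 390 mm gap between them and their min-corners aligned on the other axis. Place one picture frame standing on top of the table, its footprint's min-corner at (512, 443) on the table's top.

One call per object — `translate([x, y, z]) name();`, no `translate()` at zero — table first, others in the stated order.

table();
translate([-1540, 0, 0]) staircase();
translate([512, 443, 698]) picture_frame();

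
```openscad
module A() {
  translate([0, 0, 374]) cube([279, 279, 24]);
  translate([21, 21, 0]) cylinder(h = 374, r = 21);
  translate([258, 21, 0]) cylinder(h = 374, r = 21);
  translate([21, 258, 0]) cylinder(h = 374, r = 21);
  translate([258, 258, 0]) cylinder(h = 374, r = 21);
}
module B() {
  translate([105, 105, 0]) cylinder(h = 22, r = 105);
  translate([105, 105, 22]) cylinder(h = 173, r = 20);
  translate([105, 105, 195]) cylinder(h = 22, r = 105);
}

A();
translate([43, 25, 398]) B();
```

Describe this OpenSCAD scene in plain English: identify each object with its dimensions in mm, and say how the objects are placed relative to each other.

A is a simple wooden stool: a rectangular seat 279 mm (x) by 279 mm (y), 24 mm thick, top face at z = 398 mm, on four round legs, each 42 mm in diameter. The legs rest on z = 0, each leg's axis is inset half a diameter from the nearest pair of seat edges (so the leg's bounding box is flush with the corner).

B is a spool: two coaxial disc flanges of radius 105 mm and thickness 22 mm, joined by a core cylinder of radius 20 mm and height 173 mm. The lower flange rests on z = 0 and the three cylinders share a vertical axis.

The spool is on top of the stool.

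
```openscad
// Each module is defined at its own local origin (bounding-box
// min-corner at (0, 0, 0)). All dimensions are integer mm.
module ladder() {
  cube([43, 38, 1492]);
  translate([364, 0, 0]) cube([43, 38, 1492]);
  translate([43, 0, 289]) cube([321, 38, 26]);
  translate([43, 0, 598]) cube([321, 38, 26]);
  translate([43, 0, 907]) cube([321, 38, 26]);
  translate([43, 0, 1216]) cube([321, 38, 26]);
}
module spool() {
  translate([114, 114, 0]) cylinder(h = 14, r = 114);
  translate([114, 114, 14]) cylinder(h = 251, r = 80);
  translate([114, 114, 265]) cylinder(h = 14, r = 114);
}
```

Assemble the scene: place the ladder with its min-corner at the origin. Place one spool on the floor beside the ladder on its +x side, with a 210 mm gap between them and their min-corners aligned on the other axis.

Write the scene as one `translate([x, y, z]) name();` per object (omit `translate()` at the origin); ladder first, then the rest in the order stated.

ladder();
translate([617, 0, 0]) spool();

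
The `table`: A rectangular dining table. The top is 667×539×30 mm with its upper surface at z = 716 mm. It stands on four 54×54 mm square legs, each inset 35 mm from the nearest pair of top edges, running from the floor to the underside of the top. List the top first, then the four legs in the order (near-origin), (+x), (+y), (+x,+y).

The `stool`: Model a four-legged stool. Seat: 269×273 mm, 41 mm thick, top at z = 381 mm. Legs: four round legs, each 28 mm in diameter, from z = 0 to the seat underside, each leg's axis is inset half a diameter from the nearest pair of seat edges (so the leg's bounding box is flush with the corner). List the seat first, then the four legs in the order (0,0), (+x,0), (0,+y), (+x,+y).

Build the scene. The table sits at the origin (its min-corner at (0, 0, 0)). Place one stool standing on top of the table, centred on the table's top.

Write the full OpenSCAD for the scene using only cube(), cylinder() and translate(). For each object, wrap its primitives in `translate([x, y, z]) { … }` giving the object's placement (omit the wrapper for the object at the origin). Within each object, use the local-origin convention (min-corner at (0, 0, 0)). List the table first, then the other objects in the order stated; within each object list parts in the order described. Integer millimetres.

translate([0, 0, 686]) cube([667, 539, 30]);
translate([35, 35, 0]) cube([54, 54, 686]);
translate([578, 35, 0]) cube([54, 54, 686]);
translate([35, 450, 0]) cube([54, 54, 686]);
translate([578, 450, 0]) cube([54, 54, 686]);
translate([199, 133, 716]) {
  translate([0, 0, 340]) cube([269, 273, 41]);
  translate([14, 14, 0]) cylinder(h = 340, r = 14);
  translate([255, 14, 0]) cylinder(h = 340, r = 14);
  translate([14, 259, 0]) cylinder(h = 340, r = 14);
  translate([255, 259, 0]) cylinder(h = 340, r = 14);
}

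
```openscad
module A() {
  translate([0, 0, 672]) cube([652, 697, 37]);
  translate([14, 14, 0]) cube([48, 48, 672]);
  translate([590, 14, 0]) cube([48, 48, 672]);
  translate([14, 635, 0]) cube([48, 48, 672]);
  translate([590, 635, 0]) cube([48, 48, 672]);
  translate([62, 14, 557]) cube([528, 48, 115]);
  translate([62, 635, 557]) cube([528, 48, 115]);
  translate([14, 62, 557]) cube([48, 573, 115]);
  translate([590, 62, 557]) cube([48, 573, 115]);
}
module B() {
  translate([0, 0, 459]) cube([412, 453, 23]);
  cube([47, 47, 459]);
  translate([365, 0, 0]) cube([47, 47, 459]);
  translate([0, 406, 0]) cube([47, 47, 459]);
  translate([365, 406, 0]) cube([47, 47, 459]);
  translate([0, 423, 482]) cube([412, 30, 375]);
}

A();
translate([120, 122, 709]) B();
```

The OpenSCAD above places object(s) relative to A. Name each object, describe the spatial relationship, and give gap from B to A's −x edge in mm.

The chair's min-x is at 120; the table's min-x is 0; gap = 120 mm.

A is a table. B is a chair. The chair is on top of the table, centred. The gap from the chair to the table's −x edge is 120 mm.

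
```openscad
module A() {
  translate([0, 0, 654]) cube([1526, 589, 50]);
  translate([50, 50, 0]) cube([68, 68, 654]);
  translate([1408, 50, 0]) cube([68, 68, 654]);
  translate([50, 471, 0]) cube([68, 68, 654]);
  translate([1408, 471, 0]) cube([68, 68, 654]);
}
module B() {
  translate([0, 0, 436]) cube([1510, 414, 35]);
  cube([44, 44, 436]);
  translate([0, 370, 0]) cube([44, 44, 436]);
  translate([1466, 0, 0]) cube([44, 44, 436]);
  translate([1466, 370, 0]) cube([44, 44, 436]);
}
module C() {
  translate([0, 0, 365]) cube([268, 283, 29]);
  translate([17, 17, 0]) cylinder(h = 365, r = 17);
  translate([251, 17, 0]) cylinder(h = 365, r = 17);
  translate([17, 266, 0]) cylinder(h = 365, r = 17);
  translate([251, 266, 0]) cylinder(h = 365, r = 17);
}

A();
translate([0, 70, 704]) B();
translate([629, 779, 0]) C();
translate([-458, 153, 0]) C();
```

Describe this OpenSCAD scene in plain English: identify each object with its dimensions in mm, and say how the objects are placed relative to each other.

A is a rectangular dining table. The top is 1526×589×50 mm with its upper surface at z = 704 mm. It stands on four 68×68 mm square legs, each inset 50 mm from the nearest pair of top edges, running from the floor to the underside of the top.

B is a long wooden bench with a 1510 mm (x) × 414 mm (y) seat, 35 mm thick, its top surface 471 mm above the floor. Four 44 mm square legs at the seat corners, flush with the edges, run from z = 0 to the seat underside.

C is a four-legged stool. The seat is 268×283 mm, 29 mm thick, top at z = 394 mm. It stands on four round legs, each 34 mm in diameter, from z = 0 to the seat underside, each leg's axis is inset half a diameter from the nearest pair of seat edges (so the leg's bounding box is flush with the corner).

The bench is on top of the table. Two stools sit around the table at the +y, −x sides.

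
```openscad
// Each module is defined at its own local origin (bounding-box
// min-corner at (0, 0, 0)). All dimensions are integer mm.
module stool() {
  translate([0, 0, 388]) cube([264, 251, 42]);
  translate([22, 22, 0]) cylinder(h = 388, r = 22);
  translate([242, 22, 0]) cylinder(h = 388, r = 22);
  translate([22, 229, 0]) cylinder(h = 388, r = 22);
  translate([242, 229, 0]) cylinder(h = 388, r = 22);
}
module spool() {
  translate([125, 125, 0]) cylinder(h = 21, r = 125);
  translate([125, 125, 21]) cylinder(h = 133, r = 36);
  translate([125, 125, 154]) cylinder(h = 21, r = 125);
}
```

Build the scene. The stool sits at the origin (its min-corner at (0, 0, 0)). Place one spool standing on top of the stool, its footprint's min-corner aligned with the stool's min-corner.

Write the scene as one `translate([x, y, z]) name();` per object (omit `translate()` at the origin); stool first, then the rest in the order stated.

stool();
translate([0, 0, 430]) spool();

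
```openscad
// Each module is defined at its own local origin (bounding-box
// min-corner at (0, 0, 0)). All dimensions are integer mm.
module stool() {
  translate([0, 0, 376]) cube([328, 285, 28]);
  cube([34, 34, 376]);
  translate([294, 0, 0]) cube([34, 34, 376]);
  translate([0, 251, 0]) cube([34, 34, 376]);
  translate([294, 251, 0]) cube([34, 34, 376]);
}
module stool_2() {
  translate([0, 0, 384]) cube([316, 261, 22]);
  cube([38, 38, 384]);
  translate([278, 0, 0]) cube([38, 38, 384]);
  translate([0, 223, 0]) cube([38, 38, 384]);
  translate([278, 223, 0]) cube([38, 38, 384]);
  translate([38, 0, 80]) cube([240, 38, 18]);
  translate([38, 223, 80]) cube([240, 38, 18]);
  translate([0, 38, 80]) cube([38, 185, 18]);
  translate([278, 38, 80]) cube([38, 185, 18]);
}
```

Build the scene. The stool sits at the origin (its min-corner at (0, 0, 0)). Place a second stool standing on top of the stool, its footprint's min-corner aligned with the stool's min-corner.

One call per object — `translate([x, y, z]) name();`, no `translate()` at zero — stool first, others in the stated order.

stool();
translate([0, 0, 404]) stool_2();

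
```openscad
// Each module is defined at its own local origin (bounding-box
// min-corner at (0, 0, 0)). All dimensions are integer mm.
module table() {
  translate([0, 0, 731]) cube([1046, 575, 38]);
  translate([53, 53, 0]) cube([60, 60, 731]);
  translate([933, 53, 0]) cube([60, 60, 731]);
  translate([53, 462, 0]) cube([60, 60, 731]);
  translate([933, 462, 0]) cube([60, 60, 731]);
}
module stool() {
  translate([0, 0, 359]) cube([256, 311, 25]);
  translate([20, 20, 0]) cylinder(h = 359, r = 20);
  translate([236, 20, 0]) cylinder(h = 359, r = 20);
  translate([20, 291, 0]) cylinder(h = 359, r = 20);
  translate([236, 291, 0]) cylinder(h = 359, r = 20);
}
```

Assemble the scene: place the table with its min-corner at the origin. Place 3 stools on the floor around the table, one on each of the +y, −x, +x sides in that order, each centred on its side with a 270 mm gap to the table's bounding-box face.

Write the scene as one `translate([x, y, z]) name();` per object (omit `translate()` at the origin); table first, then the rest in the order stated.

table();
translate([395, 845, 0]) stool();
translate([-526, 132, 0]) stool();
translate([1316, 132, 0]) stool();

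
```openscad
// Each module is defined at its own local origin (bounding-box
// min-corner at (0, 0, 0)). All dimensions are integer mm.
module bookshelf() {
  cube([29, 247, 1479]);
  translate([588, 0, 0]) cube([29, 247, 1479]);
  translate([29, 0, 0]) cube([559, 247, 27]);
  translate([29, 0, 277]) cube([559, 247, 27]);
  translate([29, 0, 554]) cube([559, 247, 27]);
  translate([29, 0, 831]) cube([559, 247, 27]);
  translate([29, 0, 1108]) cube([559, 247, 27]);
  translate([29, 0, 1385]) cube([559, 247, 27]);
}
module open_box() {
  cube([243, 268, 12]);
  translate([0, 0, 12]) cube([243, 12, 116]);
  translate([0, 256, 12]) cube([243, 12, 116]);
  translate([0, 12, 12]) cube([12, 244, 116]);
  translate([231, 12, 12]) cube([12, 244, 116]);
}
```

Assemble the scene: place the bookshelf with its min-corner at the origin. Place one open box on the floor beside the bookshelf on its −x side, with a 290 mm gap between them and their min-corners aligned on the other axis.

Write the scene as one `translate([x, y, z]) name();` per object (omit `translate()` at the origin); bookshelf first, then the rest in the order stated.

bookshelf();
translate([-533, 0, 0]) open_box();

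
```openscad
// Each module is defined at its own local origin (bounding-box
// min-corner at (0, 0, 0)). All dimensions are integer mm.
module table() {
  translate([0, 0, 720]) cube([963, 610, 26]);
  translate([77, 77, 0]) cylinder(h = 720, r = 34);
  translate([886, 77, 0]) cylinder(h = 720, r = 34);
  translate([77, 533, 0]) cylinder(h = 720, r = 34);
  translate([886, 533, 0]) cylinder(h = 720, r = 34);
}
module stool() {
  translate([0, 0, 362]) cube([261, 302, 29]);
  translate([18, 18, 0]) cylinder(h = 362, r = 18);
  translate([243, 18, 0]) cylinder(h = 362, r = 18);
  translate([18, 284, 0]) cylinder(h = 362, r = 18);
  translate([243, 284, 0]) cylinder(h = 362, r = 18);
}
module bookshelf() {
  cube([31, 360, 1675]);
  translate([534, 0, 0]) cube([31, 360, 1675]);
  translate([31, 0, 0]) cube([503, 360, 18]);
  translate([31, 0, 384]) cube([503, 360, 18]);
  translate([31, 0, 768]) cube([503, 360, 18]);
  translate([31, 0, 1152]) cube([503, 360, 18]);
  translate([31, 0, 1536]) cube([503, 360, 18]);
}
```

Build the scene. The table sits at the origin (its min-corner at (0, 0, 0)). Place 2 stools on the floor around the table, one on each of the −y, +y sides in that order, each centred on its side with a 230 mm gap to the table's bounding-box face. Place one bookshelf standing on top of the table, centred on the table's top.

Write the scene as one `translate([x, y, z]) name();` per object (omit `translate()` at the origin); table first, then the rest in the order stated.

table();
translate([351, -532, 0]) stool();
translate([351, 840, 0]) stool();
translate([199, 125, 746]) bookshelf();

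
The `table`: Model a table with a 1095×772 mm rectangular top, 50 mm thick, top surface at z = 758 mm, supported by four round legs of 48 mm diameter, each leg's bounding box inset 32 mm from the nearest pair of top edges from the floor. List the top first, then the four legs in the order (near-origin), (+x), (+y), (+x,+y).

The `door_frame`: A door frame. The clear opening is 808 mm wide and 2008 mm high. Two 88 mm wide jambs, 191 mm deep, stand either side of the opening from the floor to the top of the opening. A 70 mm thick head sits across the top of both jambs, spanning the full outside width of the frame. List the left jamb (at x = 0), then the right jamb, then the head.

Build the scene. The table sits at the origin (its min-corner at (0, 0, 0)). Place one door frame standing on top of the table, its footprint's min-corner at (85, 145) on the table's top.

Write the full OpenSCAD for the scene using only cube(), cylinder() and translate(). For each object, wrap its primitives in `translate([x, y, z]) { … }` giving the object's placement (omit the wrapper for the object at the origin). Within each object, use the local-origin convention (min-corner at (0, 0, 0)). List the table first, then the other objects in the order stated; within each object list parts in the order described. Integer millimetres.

translate([0, 0, 708]) cube([1095, 772, 50]);
translate([56, 56, 0]) cylinder(h = 708, r = 24);
translate([1039, 56, 0]) cylinder(h = 708, r = 24);
translate([56, 716, 0]) cylinder(h = 708, r = 24);
translate([1039, 716, 0]) cylinder(h = 708, r = 24);
translate([85, 145, 758]) {
  cube([88, 191, 2008]);
  translate([896, 0, 0]) cube([88, 191, 2008]);
  translate([0, 0, 2008]) cube([984, 191, 70]);
}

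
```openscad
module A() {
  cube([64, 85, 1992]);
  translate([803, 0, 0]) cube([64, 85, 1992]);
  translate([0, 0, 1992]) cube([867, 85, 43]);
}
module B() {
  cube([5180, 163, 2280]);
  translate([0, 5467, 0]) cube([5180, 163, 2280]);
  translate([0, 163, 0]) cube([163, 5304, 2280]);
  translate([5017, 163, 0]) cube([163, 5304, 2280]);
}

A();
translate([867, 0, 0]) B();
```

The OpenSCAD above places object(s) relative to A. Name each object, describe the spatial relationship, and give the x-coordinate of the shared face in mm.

The door frame's +x face and the house frame's −x face are both at x = 867 mm.

A is a door frame. B is a house frame. The house frame is against the door frame's +x side, with their −y faces flush. The x-coordinate of the shared face is 867 mm.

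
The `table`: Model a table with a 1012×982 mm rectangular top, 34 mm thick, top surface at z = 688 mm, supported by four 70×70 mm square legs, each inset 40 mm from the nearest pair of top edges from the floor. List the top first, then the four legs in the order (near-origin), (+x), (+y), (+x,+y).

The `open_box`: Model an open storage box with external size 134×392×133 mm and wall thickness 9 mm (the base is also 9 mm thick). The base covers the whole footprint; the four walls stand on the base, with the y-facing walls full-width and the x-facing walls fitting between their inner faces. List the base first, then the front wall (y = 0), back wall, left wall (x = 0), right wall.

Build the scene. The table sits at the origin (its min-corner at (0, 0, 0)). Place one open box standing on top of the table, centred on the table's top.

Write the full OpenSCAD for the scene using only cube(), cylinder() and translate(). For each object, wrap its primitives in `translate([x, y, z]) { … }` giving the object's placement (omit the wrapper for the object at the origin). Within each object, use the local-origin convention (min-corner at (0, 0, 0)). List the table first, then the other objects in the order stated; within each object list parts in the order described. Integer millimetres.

translate([0, 0, 654]) cube([1012, 982, 34]);
translate([40, 40, 0]) cube([70, 70, 654]);
translate([902, 40, 0]) cube([70, 70, 654]);
translate([40, 872, 0]) cube([70, 70, 654]);
translate([902, 872, 0]) cube([70, 70, 654]);
translate([439, 295, 688]) {
  cube([134, 392, 9]);
  translate([0, 0, 9]) cube([134, 9, 124]);
  translate([0, 383, 9]) cube([134, 9, 124]);
  translate([0, 9, 9]) cube([9, 374, 124]);
  translate([125, 9, 9]) cube([9, 374, 124]);
}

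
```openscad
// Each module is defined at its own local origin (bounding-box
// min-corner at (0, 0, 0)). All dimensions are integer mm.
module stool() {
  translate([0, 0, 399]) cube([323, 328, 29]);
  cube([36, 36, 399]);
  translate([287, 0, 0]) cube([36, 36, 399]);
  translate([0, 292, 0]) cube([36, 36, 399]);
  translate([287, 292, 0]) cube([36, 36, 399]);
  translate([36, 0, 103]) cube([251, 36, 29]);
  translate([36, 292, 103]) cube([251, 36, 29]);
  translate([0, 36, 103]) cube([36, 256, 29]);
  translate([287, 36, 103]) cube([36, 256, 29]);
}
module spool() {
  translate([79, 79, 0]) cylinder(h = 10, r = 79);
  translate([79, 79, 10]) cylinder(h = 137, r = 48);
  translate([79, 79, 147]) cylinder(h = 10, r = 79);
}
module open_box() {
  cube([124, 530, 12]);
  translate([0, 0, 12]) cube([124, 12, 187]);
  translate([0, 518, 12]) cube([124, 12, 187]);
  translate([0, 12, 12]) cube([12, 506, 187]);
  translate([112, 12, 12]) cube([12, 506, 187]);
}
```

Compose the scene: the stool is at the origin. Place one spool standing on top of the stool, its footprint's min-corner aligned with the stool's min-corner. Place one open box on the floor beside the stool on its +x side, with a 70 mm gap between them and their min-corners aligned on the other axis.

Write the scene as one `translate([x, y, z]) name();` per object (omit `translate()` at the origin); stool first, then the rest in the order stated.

stool();
translate([0, 0, 428]) spool();
translate([393, 0, 0]) open_box();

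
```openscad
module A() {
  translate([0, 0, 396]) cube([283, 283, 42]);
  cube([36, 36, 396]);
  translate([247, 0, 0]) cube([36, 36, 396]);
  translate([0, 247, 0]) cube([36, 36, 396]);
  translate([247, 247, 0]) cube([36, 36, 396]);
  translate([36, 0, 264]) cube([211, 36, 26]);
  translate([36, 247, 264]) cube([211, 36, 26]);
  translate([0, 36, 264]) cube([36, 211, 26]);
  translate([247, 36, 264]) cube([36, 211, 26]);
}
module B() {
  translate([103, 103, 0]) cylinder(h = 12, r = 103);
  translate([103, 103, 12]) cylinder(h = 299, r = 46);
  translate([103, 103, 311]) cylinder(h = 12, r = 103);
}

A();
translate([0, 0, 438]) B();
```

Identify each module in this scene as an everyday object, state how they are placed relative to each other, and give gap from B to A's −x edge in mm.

The spool's min-x is at 0; the stool's min-x is 0; gap = 0 mm.

A is a stool. B is a spool. The spool is on top of the stool. The gap from the spool to the stool's −x edge is 0 mm.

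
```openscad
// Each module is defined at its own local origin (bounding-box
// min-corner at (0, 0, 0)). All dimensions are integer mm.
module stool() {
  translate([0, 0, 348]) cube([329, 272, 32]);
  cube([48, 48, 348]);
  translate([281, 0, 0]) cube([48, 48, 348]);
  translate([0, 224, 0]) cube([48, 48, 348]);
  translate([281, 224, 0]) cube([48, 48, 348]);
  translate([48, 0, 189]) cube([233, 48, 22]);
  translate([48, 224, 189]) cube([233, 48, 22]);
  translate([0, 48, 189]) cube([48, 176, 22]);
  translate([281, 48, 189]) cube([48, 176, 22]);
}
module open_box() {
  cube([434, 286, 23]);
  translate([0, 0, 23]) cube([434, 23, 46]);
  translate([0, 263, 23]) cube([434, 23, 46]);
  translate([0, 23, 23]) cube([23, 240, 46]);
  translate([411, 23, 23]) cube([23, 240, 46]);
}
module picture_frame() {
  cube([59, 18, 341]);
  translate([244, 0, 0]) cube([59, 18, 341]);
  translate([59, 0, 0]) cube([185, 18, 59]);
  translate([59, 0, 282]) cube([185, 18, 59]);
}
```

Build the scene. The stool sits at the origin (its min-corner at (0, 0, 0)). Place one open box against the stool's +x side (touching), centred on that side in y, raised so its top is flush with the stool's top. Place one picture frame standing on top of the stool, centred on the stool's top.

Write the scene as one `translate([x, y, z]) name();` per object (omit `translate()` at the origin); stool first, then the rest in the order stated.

stool();
translate([329, -7, 311]) open_box();
translate([13, 127, 380]) picture_frame();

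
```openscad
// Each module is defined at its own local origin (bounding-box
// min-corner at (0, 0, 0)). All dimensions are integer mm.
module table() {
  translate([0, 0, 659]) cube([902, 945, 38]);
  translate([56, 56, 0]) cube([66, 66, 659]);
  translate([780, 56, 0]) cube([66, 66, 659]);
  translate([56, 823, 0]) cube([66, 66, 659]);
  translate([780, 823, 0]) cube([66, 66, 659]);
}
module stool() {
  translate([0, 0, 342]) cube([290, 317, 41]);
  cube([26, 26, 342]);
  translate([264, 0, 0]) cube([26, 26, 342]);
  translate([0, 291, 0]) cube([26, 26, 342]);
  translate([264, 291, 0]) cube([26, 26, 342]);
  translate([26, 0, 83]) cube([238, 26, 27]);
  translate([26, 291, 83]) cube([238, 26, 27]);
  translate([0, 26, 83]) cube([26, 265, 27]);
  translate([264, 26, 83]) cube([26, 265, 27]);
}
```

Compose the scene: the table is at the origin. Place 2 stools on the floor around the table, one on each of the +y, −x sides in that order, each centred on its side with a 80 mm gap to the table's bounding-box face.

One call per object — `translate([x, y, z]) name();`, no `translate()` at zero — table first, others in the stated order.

table();
translate([306, 1025, 0]) stool();
translate([-370, 314, 0]) stool();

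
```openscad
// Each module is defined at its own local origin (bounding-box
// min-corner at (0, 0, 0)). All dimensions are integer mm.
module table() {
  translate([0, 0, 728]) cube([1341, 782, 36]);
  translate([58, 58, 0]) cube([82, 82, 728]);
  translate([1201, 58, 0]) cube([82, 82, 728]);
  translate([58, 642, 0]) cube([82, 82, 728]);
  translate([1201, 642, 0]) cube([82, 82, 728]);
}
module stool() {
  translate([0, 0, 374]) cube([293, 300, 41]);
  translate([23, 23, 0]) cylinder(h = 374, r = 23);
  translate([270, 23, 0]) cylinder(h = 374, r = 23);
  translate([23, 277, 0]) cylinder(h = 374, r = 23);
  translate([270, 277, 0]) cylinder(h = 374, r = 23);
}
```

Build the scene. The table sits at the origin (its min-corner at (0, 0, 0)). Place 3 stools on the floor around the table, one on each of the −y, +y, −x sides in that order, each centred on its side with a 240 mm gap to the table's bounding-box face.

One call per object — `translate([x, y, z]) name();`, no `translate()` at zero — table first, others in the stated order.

table();
translate([524, -540, 0]) stool();
translate([524, 1022, 0]) stool();
translate([-533, 241, 0]) stool();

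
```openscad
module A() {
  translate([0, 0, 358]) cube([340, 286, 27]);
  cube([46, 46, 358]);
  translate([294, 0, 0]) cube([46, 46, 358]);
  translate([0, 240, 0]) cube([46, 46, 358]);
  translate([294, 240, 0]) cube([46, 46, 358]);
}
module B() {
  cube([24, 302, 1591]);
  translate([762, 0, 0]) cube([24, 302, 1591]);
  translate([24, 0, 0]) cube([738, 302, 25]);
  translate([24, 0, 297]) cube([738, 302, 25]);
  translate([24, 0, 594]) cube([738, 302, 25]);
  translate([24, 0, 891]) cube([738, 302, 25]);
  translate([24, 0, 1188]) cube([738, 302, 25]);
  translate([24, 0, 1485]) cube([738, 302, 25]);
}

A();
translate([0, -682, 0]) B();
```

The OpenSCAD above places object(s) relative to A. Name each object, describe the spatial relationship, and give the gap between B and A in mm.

A is a stool. B is a bookshelf. The bookshelf is on the floor beside the stool on its −y side. The gap between the bookshelf and the stool is 380 mm.

The bookshelf's nearest face is 380 mm from the stool's −y face.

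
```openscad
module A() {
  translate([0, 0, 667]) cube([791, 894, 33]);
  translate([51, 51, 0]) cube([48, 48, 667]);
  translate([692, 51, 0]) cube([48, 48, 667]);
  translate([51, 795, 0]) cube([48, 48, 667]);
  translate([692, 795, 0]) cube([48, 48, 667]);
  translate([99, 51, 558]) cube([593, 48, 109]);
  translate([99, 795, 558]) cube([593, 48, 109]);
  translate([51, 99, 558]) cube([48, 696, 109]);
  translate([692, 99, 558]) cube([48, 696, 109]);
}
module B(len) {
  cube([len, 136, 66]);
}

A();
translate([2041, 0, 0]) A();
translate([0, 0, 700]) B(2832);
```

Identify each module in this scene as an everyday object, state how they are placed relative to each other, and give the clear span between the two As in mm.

A is a table. B is a beam. A beam spans the tops of two tables. The clear span between the two tables is 1250 mm.

Second table starts at x = 2041; first ends at x = 791; clear span = 2041 − 791 = 1250 mm.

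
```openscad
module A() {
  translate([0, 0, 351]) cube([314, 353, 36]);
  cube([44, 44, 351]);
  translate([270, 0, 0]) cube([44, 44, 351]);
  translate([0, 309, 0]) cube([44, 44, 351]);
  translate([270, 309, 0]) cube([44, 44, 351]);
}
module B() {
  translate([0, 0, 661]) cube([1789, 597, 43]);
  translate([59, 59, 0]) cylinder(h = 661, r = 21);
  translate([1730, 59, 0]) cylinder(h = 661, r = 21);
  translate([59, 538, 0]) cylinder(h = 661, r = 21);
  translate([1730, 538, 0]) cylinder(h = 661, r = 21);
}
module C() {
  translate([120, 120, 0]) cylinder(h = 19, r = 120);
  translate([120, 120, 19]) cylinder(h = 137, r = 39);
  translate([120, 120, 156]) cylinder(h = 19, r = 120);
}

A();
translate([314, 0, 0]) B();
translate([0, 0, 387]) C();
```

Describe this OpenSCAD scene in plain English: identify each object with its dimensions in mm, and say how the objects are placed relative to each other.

A is a simple wooden stool: a rectangular seat 314 mm (x) by 353 mm (y), 36 mm thick, top face at z = 387 mm, on four square legs, each 44×44 mm in cross-section. The legs rest on z = 0, each flush with a corner of the seat.

B is a rectangular dining table. The top is 1789×597×43 mm with its upper surface at z = 704 mm. It stands on four round legs of 42 mm diameter, each leg's bounding box inset 38 mm from the nearest pair of top edges, running from the floor to the underside of the top.

C is a spool: two coaxial disc flanges of radius 120 mm and thickness 19 mm, joined by a core cylinder of radius 39 mm and height 137 mm. The lower flange rests on z = 0 and the three cylinders share a vertical axis.

The table is against the stool's +x side, with their −y faces flush. The spool is on top of the stool.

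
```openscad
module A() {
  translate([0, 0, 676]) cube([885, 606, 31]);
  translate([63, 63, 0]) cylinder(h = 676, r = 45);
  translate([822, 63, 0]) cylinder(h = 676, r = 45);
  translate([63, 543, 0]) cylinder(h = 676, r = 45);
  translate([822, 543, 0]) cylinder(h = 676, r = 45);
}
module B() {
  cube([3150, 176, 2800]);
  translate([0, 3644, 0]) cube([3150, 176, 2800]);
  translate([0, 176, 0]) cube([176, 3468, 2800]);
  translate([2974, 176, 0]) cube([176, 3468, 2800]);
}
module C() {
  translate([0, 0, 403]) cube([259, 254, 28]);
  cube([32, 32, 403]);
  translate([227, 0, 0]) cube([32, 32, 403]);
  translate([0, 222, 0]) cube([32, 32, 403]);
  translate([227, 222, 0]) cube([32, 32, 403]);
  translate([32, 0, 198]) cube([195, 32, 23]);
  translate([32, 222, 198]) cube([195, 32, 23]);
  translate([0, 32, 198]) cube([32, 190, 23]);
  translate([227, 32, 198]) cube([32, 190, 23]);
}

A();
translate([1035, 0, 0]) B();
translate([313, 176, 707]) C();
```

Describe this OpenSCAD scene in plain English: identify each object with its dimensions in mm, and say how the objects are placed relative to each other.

A is a table: top 885 mm (x) × 606 mm (y), 31 mm thick, upper face at z = 707 mm, on four round legs of 90 mm diameter, each leg's bounding box inset 18 mm from the nearest pair of top edges, running from z = 0 to the bottom of the top.

B is a box-shaped house frame (walls only): outside footprint 3150×3820 mm, wall height 2800 mm, wall thickness 176 mm. The two y-facing walls run the full x-width; the two x-facing walls fit between the inner faces of the y-facing walls.

C is a four-legged stool. The seat is 259×254 mm, 28 mm thick, top at z = 431 mm. It stands on four square legs, each 32×32 mm in cross-section, from z = 0 to the seat underside, each flush with a corner of the seat. Four stretchers, 32 mm wide and 23 mm tall, connect adjacent legs with their undersides at z = 198 mm, each running between the inner faces of the legs it joins and aligned with the legs' outer faces on the other axis.

The house frame is on the floor beside the table on its +x side. The stool is on top of the table, centred.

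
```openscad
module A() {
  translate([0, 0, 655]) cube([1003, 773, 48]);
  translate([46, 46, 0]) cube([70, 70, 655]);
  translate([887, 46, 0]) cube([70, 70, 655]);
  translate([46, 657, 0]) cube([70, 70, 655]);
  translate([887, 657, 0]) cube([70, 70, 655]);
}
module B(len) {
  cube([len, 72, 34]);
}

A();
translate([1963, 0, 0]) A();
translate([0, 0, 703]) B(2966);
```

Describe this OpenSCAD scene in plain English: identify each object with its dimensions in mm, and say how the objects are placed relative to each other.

A is a table with a 1003×773 mm rectangular top, 48 mm thick, top surface at z = 703 mm, supported by four 70×70 mm square legs, each inset 46 mm from the nearest pair of top edges, running from the floor.

B is a rectangular beam 2966 mm long (x), 72 mm deep (y), 34 mm thick (z).

The beam spans the tops of two tables placed 960 mm apart, resting at z = 703 mm.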